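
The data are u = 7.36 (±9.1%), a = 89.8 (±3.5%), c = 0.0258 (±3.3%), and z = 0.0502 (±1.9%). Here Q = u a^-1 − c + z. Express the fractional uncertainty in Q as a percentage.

Let p = u·a^-1 = 0.0820. δp/p = √((1·δu/u)² + (-1·δa/a)²) = √(0.00828 + 0.00123) = 0.0975, so δp = 0.00799.
Q = p − c + z: δQ = √(δp² + δc² + δz²) = √(6.39e-05 + 7.25e-07 + 9.1e-07) = 0.00809
Q = 0.106, so δQ/Q = 0.00809/0.106 = 0.0761.

7.61%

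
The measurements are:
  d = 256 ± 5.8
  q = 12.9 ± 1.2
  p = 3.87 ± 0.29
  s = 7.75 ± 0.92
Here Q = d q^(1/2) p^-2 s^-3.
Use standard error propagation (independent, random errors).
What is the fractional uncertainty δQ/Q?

Since Q is a product/quotient, work with relative uncertainties:
  (1·δd/d)² = (1×0.0227)² = 0.000513;  (½·δq/q)² = (0.5×0.0930)² = 0.00216;  (-2·δp/p)² = (-2×0.0749)² = 0.0225;  (-3·δs/s)² = (-3×0.119)² = 0.127
δQ/Q = √(0.152) = 0.390

0.390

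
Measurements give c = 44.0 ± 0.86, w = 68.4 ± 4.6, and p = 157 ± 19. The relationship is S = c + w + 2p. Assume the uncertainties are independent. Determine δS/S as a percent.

8.98%

Each term contributes (cᵢ δxᵢ)² to (δS)²:
  (δc)² = 0.740;  (δw)² = 21.2;  (2·δp)² = 1440
δS = √(1470) = 38.3
S = 426, so δS/S = 38.3/426 = 0.0898.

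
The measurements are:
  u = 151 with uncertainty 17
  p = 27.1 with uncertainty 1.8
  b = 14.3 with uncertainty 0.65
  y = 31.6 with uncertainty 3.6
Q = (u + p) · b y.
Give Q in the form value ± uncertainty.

80500 ± 12500

Let w = u + p = 178. δw = √(δu² + δp²) = √(289 + 3.24) = 17.1, so δw/w = 0.0960.
Q is then a monomial in w, b, y:
δQ/Q = √((δw/w)² + (1·δb/b)² + (1·δy/y)²) = √(0.00921 + 0.00207 + 0.0130) = 0.156
Q = 80500, so δQ = 0.156 × 80500 = 12500.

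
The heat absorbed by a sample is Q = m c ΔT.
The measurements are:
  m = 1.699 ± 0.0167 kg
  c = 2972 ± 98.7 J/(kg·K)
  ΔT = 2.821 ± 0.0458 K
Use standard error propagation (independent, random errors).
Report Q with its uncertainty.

Each factor contributes (exponent × relative error)² to (δQ/Q)²:
  (1·δm/m)² = (1×0.00983)² = 9.66e-05;  (1·δc/c)² = (1×0.0332)² = 0.00110;  (1·δΔT/ΔT)² = (1×0.0162)² = 0.000264
δQ/Q = √(0.00146) = 0.0383
Q = 14240 J, so δQ = 0.0383 × 14240 = 545 J.

14240 ± 545 J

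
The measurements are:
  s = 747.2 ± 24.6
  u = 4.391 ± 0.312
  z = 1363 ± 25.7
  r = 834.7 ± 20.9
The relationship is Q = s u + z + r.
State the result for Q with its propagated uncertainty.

Let p = s·u = 3281. δp/p = √((1·δs/s)² + (1·δu/u)²) = √(0.00108 + 0.00505) = 0.0783, so δp = 257.
Q = p + z + r: δQ = √(δp² + δz² + δr²) = √(66000 + 660 + 437) = 259
Q = 5479.

5479 ± 259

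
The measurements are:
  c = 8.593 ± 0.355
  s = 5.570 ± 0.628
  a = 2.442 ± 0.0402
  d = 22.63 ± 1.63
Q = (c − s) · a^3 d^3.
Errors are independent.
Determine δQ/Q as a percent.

32.6%

Let u = c − s = 3.023. δu = √(δc² + δs²) = √(0.126 + 0.394) = 0.721, so δu/u = 0.239.
Q is then a monomial in u, a, d:
δQ/Q = √((δu/u)² + (3·δa/a)² + (3·δd/d)²) = √(0.0569 + 0.00244 + 0.0467) = 0.326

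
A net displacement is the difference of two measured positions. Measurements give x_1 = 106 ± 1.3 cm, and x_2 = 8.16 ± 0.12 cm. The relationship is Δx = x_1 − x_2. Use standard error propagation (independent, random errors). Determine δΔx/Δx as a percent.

1.33%

Absolute uncertainties add in quadrature for a linear combination:
  (δx_1)² = 1.69;  (δx_2)² = 0.0144
δΔx = √(1.70) = 1.31 cm
Δx = 97.8 cm, so δΔx/Δx = 1.31/97.8 = 0.0133.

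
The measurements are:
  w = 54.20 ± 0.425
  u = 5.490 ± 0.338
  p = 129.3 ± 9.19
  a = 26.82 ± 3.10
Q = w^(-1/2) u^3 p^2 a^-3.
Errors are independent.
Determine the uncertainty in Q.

Each factor contributes (exponent × relative error)² to (δQ/Q)²:
  (−½·δw/w)² = (-0.5×0.00784)² = 1.54e-05;  (3·δu/u)² = (3×0.0616)² = 0.0341;  (2·δp/p)² = (2×0.0711)² = 0.0202;  (-3·δa/a)² = (-3×0.116)² = 0.120
δQ/Q = √(0.175) = 0.418
Q = 19.48, so δQ = 0.418 × 19.48 = 8.14.

8.14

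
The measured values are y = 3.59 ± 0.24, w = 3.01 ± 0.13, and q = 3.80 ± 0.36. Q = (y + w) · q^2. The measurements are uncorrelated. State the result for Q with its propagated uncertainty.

Let u = y + w = 6.60. δu = √(δy² + δw²) = √(0.0576 + 0.0169) = 0.273, so δu/u = 0.0414.
Q is then a monomial in u, q:
δQ/Q = √((δu/u)² + (2·δq/q)²) = √(0.00171 + 0.0359) = 0.194
Q = 95.3, so δQ = 0.194 × 95.3 = 18.5.

95.3 ± 18.5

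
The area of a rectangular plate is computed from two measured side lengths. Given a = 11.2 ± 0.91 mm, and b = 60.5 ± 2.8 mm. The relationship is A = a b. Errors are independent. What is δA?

Since A is a product/quotient, work with relative uncertainties:
  (1·δa/a)² = (1×0.0813)² = 0.00660;  (1·δb/b)² = (1×0.0463)² = 0.00214
δA/A = √(0.00874) = 0.0935
A = 678 mm^2, so δA = 0.0935 × 678 = 63.4 mm^2.

63.4 mm^2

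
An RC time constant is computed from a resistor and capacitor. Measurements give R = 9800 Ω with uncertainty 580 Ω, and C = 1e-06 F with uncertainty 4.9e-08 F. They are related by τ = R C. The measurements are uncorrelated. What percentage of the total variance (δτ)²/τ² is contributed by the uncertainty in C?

40.7%

(δτ/τ)² = (1·δR/R)² + (1·δC/C)²
  R term: (1×0.0592)² = 0.00350
  C term: (1×0.0490)² = 0.00240
Total = 0.00590. Share from C = 0.00240/0.00590 = 0.407.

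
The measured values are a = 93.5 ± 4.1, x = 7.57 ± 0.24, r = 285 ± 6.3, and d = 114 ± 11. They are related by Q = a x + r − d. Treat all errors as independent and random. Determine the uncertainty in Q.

Let p = a·x = 708. δp/p = √((1·δa/a)² + (1·δx/x)²) = √(0.00192 + 0.00101) = 0.0541, so δp = 38.3.
Q = p + r − d: δQ = √(δp² + δr² + δd²) = √(1470 + 39.7 + 121) = 40.3

40.3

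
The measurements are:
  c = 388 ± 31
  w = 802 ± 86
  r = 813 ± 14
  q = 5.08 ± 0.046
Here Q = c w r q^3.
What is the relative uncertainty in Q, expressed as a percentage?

Products/powers → add relative errors in quadrature, weighted by exponent:
  (1·δc/c)² = (1×0.0799)² = 0.00638;  (1·δw/w)² = (1×0.107)² = 0.0115;  (1·δr/r)² = (1×0.0172)² = 0.000297;  (3·δq/q)² = (3×0.00906)² = 0.000738
δQ/Q = √(0.0189) = 0.138

13.8%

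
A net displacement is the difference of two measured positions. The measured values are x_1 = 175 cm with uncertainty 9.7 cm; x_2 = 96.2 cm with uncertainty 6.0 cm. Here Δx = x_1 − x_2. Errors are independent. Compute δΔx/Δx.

0.145

Sums and differences: (δΔx)² = Σ (cᵢ δxᵢ)².
  (δx_1)² = 94.1;  (δx_2)² = 36.0
δΔx = √(130) = 11.4 cm
Δx = 78.8 cm, so δΔx/Δx = 11.4/78.8 = 0.145.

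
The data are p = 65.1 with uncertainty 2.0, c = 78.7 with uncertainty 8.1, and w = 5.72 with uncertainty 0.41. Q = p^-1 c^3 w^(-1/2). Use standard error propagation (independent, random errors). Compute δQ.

978

Relative error in a monomial: (δQ/Q)² = Σ (nᵢ · δxᵢ/xᵢ)².
  (-1·δp/p)² = (-1×0.0307)² = 0.000944;  (3·δc/c)² = (3×0.103)² = 0.0953;  (−½·δw/w)² = (-0.5×0.0717)² = 0.00128
δQ/Q = √(0.0976) = 0.312
Q = 3130, so δQ = 0.312 × 3130 = 978.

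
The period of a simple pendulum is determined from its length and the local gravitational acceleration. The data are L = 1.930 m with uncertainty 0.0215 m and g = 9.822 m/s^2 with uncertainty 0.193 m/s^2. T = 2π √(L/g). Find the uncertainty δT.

0.0315 s

Each factor contributes (exponent × relative error)² to (δT/T)²:
  (½·δL/L)² = (0.5×0.0111)² = 3.1e-05;  (−½·δg/g)² = (-0.5×0.0196)² = 9.65e-05
δT/T = √(0.000128) = 0.0113
T = 2.785 s, so δT = 0.0113 × 2.785 = 0.0315 s.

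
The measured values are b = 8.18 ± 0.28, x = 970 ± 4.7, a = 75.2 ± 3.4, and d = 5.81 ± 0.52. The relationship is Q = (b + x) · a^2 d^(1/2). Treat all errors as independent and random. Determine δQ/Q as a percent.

Let u = b + x = 978. δu = √(δb² + δx²) = √(0.0784 + 22.1) = 4.71, so δu/u = 0.00481.
Q is then a monomial in u, a, d:
δQ/Q = √((δu/u)² + (2·δa/a)² + (½·δd/d)²) = √(2.32e-05 + 0.00818 + 0.00200) = 0.101

10.1%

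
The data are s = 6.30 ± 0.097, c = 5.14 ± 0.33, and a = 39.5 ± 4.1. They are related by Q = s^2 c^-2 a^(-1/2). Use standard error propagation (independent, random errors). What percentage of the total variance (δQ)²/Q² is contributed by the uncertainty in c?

(δQ/Q)² = (2·δs/s)² + (-2·δc/c)² + (−½·δa/a)²
  s term: (2×0.0154)² = 0.000948
  c term: (-2×0.0642)² = 0.0165
  a term: (-0.5×0.104)² = 0.00269
Total = 0.0201. Share from c = 0.0165/0.0201 = 0.819.

81.9%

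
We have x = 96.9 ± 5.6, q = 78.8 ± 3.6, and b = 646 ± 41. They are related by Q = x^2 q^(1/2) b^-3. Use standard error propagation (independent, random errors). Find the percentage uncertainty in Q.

22.4%

Each factor contributes (exponent × relative error)² to (δQ/Q)²:
  (2·δx/x)² = (2×0.0578)² = 0.0134;  (½·δq/q)² = (0.5×0.0457)² = 0.000522;  (-3·δb/b)² = (-3×0.0635)² = 0.0363
δQ/Q = √(0.0501) = 0.224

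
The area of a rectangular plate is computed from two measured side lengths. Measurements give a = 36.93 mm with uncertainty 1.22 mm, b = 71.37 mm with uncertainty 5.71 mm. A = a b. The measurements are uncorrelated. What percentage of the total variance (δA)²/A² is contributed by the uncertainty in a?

14.6%

(δA/A)² = (1·δa/a)² + (1·δb/b)²
  a term: (1×0.0330)² = 0.00109
  b term: (1×0.0800)² = 0.00640
Total = 0.00749. Share from a = 0.00109/0.00749 = 0.146.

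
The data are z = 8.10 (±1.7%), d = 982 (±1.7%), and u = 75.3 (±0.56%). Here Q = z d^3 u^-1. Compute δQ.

5.51e+06

Q is a product of powers, so relative uncertainties combine in quadrature:
  (1·δz/z)² = (1×0.0170)² = 0.000289;  (3·δd/d)² = (3×0.0170)² = 0.00260;  (-1·δu/u)² = (-1×0.00560)² = 3.14e-05
δQ/Q = √(0.00292) = 0.0540
Q = 1.02e+08, so δQ = 0.0540 × 1.02e+08 = 5.51e+06.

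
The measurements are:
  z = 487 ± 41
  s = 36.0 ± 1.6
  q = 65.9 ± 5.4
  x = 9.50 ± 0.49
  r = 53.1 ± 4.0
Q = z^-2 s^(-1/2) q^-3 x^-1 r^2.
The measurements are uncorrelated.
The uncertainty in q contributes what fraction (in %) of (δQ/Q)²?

52.7%

(δQ/Q)² = (-2·δz/z)² + (−½·δs/s)² + (-3·δq/q)² + (-1·δx/x)² + (2·δr/r)²
  z term: (-2×0.0842)² = 0.0284
  s term: (-0.5×0.0444)² = 0.000494
  q term: (-3×0.0819)² = 0.0604
  x term: (-1×0.0516)² = 0.00266
  r term: (2×0.0753)² = 0.0227
Total = 0.115. Share from q = 0.0604/0.115 = 0.527.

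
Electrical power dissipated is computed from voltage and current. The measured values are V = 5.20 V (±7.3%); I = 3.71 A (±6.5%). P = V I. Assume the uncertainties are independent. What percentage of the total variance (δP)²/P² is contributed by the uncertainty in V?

55.8%

(δP/P)² = (1·δV/V)² + (1·δI/I)²
  V term: (1×0.0730)² = 0.00533
  I term: (1×0.0650)² = 0.00423
Total = 0.00955. Share from V = 0.00533/0.00955 = 0.558.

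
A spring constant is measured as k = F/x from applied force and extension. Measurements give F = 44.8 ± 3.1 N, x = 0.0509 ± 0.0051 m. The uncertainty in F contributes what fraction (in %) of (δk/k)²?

32.3%

(δk/k)² = (1·δF/F)² + (-1·δx/x)²
  F term: (1×0.0692)² = 0.00479
  x term: (-1×0.100)² = 0.0100
Total = 0.0148. Share from F = 0.00479/0.0148 = 0.323.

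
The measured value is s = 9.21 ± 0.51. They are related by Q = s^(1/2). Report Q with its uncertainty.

3.03 ± 0.0840

Q ∝ s^(1/2), so δQ/Q = |½| · δs/s = 0.5 × 0.0554 = 0.0277.
Q = 3.03, so δQ = 0.0277 × 3.03 = 0.0840.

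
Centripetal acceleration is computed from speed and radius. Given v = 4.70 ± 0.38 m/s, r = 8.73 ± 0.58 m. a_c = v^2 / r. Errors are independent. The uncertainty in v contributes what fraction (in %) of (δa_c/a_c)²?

85.6%

(δa_c/a_c)² = (2·δv/v)² + (-1·δr/r)²
  v term: (2×0.0809)² = 0.0261
  r term: (-1×0.0664)² = 0.00441
Total = 0.0306. Share from v = 0.0261/0.0306 = 0.856.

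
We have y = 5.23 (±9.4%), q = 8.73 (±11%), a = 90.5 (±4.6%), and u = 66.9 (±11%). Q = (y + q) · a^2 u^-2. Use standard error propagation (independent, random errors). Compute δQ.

6.40

Let w = y + q = 14.0. δw = √(δy² + δq²) = √(0.242 + 0.922) = 1.08, so δw/w = 0.0773.
Q is then a monomial in w, a, u:
δQ/Q = √((δw/w)² + (2·δa/a)² + (-2·δu/u)²) = √(0.00597 + 0.00846 + 0.0484) = 0.251
Q = 25.5, so δQ = 0.251 × 25.5 = 6.40.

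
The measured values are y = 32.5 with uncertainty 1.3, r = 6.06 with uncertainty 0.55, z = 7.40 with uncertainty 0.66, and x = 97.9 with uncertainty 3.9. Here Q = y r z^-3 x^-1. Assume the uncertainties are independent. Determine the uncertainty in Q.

Relative error in a monomial: (δQ/Q)² = Σ (nᵢ · δxᵢ/xᵢ)².
  (1·δy/y)² = (1×0.0400)² = 0.00160;  (1·δr/r)² = (1×0.0908)² = 0.00824;  (-3·δz/z)² = (-3×0.0892)² = 0.0716;  (-1·δx/x)² = (-1×0.0398)² = 0.00159
δQ/Q = √(0.0830) = 0.288
Q = 0.00496, so δQ = 0.288 × 0.00496 = 0.00143.

0.00143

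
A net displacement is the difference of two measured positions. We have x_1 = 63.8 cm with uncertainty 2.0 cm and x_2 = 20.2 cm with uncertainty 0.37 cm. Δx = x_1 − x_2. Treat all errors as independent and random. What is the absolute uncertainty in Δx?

2.03 cm

Absolute uncertainties add in quadrature for a linear combination:
  (δx_1)² = 4.00;  (δx_2)² = 0.137
δΔx = √(4.14) = 2.03 cm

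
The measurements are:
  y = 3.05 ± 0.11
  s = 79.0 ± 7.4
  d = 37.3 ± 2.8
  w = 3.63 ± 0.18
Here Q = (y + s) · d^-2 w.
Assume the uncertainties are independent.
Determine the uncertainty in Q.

Let u = y + s = 82.0. δu = √(δy² + δs²) = √(0.0121 + 54.8) = 7.40, so δu/u = 0.0902.
Q is then a monomial in u, d, w:
δQ/Q = √((δu/u)² + (-2·δd/d)² + (1·δw/w)²) = √(0.00814 + 0.0225 + 0.00246) = 0.182
Q = 0.214, so δQ = 0.182 × 0.214 = 0.0390.

0.0390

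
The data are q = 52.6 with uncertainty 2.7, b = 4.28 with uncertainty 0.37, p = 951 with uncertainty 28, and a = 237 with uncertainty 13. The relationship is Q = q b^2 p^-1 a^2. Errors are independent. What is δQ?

Products/powers → add relative errors in quadrature, weighted by exponent:
  (1·δq/q)² = (1×0.0513)² = 0.00263;  (2·δb/b)² = (2×0.0864)² = 0.0299;  (-1·δp/p)² = (-1×0.0294)² = 0.000867;  (2·δa/a)² = (2×0.0549)² = 0.0120
δQ/Q = √(0.0454) = 0.213
Q = 56900, so δQ = 0.213 × 56900 = 12100.

12100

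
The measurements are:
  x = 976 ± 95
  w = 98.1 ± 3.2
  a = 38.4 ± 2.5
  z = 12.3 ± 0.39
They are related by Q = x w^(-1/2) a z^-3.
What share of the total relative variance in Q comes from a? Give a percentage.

(δQ/Q)² = (1·δx/x)² + (−½·δw/w)² + (1·δa/a)² + (-3·δz/z)²
  x term: (1×0.0973)² = 0.00947
  w term: (-0.5×0.0326)² = 0.000266
  a term: (1×0.0651)² = 0.00424
  z term: (-3×0.0317)² = 0.00905
Total = 0.0230. Share from a = 0.00424/0.0230 = 0.184.

18.4%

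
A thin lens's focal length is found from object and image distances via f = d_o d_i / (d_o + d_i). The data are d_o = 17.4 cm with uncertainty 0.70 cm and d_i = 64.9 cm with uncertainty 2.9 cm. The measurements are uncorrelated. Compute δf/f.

∂f/∂d_o = (d_i/(d_o+d_i))² = 0.622;  ∂f/∂d_i = (d_o/(d_o+d_i))² = 0.0447
δf = √((∂f/∂d_o · δd_o)² + (∂f/∂d_i · δd_i)²) = √(0.189 + 0.0168) = 0.454 cm
f = 13.7 cm, so δf/f = 0.454/13.7 = 0.0331.

0.0331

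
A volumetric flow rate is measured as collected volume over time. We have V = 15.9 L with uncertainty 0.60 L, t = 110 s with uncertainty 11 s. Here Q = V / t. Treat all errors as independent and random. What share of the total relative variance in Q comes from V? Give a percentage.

(δQ/Q)² = (1·δV/V)² + (-1·δt/t)²
  V term: (1×0.0377)² = 0.00142
  t term: (-1×0.100)² = 0.0100
Total = 0.0114. Share from V = 0.00142/0.0114 = 0.125.

12.5%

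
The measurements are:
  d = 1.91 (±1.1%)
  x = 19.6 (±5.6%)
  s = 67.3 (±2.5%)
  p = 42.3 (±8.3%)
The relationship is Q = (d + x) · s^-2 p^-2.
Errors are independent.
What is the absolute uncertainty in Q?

Let u = d + x = 21.5. δu = √(δd² + δx²) = √(0.000441 + 1.20) = 1.10, so δu/u = 0.0510.
Q is then a monomial in u, s, p:
δQ/Q = √((δu/u)² + (-2·δs/s)² + (-2·δp/p)²) = √(0.00260 + 0.00250 + 0.0276) = 0.181
Q = 2.65e-06, so δQ = 0.181 × 2.65e-06 = 4.8e-07.

4.8e-07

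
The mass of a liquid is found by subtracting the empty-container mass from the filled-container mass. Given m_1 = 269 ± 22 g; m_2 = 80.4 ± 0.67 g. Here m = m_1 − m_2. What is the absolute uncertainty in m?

22.0 g

Absolute uncertainties add in quadrature for a linear combination:
  (δm_1)² = 484;  (δm_2)² = 0.449
δm = √(484) = 22.0 g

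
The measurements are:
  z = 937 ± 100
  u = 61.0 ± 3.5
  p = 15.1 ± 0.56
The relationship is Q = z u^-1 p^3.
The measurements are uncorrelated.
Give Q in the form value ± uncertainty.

52900 ± 8700

Since Q is a product/quotient, work with relative uncertainties:
  (1·δz/z)² = (1×0.107)² = 0.0114;  (-1·δu/u)² = (-1×0.0574)² = 0.00329;  (3·δp/p)² = (3×0.0371)² = 0.0124
δQ/Q = √(0.0271) = 0.165
Q = 52900, so δQ = 0.165 × 52900 = 8700.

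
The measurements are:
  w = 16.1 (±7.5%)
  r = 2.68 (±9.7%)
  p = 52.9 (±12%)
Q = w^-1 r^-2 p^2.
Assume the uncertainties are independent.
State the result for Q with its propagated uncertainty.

Products/powers → add relative errors in quadrature, weighted by exponent:
  (-1·δw/w)² = (-1×0.0750)² = 0.00562;  (-2·δr/r)² = (-2×0.0970)² = 0.0376;  (2·δp/p)² = (2×0.120)² = 0.0576
δQ/Q = √(0.101) = 0.318
Q = 24.2, so δQ = 0.318 × 24.2 = 7.69.

24.2 ± 7.69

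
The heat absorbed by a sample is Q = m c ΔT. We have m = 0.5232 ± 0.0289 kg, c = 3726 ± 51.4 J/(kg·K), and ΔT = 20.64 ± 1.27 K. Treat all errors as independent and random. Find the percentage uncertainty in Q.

8.38%

Relative error in a monomial: (δQ/Q)² = Σ (nᵢ · δxᵢ/xᵢ)².
  (1·δm/m)² = (1×0.0552)² = 0.00305;  (1·δc/c)² = (1×0.0138)² = 0.000190;  (1·δΔT/ΔT)² = (1×0.0615)² = 0.00379
δQ/Q = √(0.00703) = 0.0838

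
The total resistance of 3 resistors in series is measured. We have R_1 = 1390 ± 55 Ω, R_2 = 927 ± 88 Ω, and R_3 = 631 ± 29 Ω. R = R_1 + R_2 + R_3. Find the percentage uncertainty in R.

3.66%

Absolute uncertainties add in quadrature for a linear combination:
  (δR_1)² = 3020;  (δR_2)² = 7740;  (δR_3)² = 841
δR = √(11600) = 108 Ω
R = 2950 Ω, so δR/R = 108/2950 = 0.0366.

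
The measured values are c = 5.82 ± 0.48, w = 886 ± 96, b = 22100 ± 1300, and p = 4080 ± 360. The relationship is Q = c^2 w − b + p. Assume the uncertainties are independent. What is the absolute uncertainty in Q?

6070

Let h = c^2·w = 30000. δh/h = √((2·δc/c)² + (1·δw/w)²) = √(0.0272 + 0.0117) = 0.197, so δh = 5920.
Q = h − b + p: δQ = √(δh² + δb² + δp²) = √(3.51e+07 + 1.69e+06 + 1.3e+05) = 6070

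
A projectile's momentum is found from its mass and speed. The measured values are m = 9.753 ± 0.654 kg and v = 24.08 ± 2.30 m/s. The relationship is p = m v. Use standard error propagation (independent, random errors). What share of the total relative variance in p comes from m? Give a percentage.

33.0%

(δp/p)² = (1·δm/m)² + (1·δv/v)²
  m term: (1×0.0671)² = 0.00450
  v term: (1×0.0955)² = 0.00912
Total = 0.0136. Share from m = 0.00450/0.0136 = 0.330.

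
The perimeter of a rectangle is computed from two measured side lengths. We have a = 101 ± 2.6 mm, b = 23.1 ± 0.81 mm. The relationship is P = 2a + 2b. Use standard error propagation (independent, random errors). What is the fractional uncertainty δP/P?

P is a linear combination, so absolute uncertainties add in quadrature:
  (2·δa)² = 27.0;  (2·δb)² = 2.62
δP = √(29.7) = 5.45 mm
P = 248 mm, so δP/P = 5.45/248 = 0.0219.

0.0219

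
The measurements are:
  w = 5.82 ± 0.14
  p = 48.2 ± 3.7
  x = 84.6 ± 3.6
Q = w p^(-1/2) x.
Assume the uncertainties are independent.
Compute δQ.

4.41

Each factor contributes (exponent × relative error)² to (δQ/Q)²:
  (1·δw/w)² = (1×0.0241)² = 0.000579;  (−½·δp/p)² = (-0.5×0.0768)² = 0.00147;  (1·δx/x)² = (1×0.0426)² = 0.00181
δQ/Q = √(0.00386) = 0.0621
Q = 70.9, so δQ = 0.0621 × 70.9 = 4.41.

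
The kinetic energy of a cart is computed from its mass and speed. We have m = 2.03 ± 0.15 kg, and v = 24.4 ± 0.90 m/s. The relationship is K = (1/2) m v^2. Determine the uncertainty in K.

Products/powers → add relative errors in quadrature, weighted by exponent:
  (1·δm/m)² = (1×0.0739)² = 0.00546;  (2·δv/v)² = (2×0.0369)² = 0.00544
δK/K = √(0.0109) = 0.104
K = 604 J, so δK = 0.104 × 604 = 63.1 J.

63.1 J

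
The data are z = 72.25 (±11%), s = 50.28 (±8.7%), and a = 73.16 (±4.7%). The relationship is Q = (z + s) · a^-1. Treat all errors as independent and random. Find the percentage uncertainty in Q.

8.77%

Let u = z + s = 122.5. δu = √(δz² + δs²) = √(63.2 + 19.1) = 9.07, so δu/u = 0.0740.
Q is then a monomial in u, a:
δQ/Q = √((δu/u)² + (-1·δa/a)²) = √(0.00548 + 0.00221) = 0.0877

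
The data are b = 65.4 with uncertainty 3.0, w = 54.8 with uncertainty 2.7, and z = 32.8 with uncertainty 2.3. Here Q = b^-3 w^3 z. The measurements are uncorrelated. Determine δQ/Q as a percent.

Since Q is a product/quotient, work with relative uncertainties:
  (-3·δb/b)² = (-3×0.0459)² = 0.0189;  (3·δw/w)² = (3×0.0493)² = 0.0218;  (1·δz/z)² = (1×0.0701)² = 0.00492
δQ/Q = √(0.0457) = 0.214

21.4%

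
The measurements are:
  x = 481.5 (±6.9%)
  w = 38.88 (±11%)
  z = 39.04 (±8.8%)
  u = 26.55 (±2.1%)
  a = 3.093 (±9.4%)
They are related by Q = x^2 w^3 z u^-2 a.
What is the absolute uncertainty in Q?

8.93e+08

For a monomial Q ∝ x^2, w^3, z, u^-2, a, fractional errors add in quadrature:
  (2·δx/x)² = (2×0.0690)² = 0.0190;  (3·δw/w)² = (3×0.110)² = 0.109;  (1·δz/z)² = (1×0.0880)² = 0.00774;  (-2·δu/u)² = (-2×0.0210)² = 0.00176;  (1·δa/a)² = (1×0.0940)² = 0.00884
δQ/Q = √(0.146) = 0.382
Q = 2.334e+09, so δQ = 0.382 × 2.334e+09 = 8.93e+08.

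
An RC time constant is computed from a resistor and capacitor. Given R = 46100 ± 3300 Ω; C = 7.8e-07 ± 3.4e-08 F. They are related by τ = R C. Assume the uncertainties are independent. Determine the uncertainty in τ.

Relative error in a monomial: (δτ/τ)² = Σ (nᵢ · δxᵢ/xᵢ)².
  (1·δR/R)² = (1×0.0716)² = 0.00512;  (1·δC/C)² = (1×0.0436)² = 0.00190
δτ/τ = √(0.00702) = 0.0838
τ = 0.0360 s, so δτ = 0.0838 × 0.0360 = 0.00301 s.

0.00301 s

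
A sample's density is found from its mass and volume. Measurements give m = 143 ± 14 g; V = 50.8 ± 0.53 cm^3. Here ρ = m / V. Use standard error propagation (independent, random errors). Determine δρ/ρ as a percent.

9.85%

Products/powers → add relative errors in quadrature, weighted by exponent:
  (1·δm/m)² = (1×0.0979)² = 0.00958;  (-1·δV/V)² = (-1×0.0104)² = 0.000109
δρ/ρ = √(0.00969) = 0.0985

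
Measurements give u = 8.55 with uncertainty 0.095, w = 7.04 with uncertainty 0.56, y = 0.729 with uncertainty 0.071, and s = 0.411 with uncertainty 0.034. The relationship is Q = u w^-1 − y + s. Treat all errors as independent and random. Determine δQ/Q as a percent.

Let p = u·w^-1 = 1.21. δp/p = √((1·δu/u)² + (-1·δw/w)²) = √(0.000123 + 0.00633) = 0.0803, so δp = 0.0975.
Q = p − y + s: δQ = √(δp² + δy² + δs²) = √(0.00952 + 0.00504 + 0.00116) = 0.125
Q = 0.896, so δQ/Q = 0.125/0.896 = 0.140.

14.0%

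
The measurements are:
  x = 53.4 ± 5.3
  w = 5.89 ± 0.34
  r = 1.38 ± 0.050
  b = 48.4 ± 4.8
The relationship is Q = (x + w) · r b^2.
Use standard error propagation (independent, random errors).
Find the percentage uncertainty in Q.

Let u = x + w = 59.3. δu = √(δx² + δw²) = √(28.1 + 0.116) = 5.31, so δu/u = 0.0896.
Q is then a monomial in u, r, b:
δQ/Q = √((δu/u)² + (1·δr/r)² + (2·δb/b)²) = √(0.00802 + 0.00131 + 0.0393) = 0.221

22.1%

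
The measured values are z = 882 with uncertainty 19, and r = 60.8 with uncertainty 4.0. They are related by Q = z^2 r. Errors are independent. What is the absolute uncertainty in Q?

3.72e+06

Relative error in a monomial: (δQ/Q)² = Σ (nᵢ · δxᵢ/xᵢ)².
  (2·δz/z)² = (2×0.0215)² = 0.00186;  (1·δr/r)² = (1×0.0658)² = 0.00433
δQ/Q = √(0.00618) = 0.0786
Q = 4.73e+07, so δQ = 0.0786 × 4.73e+07 = 3.72e+06.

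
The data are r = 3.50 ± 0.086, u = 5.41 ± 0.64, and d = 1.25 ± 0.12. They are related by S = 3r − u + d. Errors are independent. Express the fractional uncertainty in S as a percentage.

11.0%

Absolute uncertainties add in quadrature for a linear combination:
  (3·δr)² = 0.0666;  (δu)² = 0.410;  (δd)² = 0.0144
δS = √(0.491) = 0.700
S = 6.34, so δS/S = 0.700/6.34 = 0.110.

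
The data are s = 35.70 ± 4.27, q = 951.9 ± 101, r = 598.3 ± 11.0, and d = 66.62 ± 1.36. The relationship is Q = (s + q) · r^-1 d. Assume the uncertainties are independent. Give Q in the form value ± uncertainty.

110.0 ± 11.7

Let u = s + q = 987.6. δu = √(δs² + δq²) = √(18.2 + 10200) = 101, so δu/u = 0.102.
Q is then a monomial in u, r, d:
δQ/Q = √((δu/u)² + (-1·δr/r)² + (1·δd/d)²) = √(0.0105 + 0.000338 + 0.000417) = 0.106
Q = 110.0, so δQ = 0.106 × 110.0 = 11.7.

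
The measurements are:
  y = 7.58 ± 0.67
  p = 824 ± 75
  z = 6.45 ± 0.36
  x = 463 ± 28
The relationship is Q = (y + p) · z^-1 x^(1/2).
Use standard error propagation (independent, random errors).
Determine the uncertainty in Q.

306

Let u = y + p = 832. δu = √(δy² + δp²) = √(0.449 + 5620) = 75.0, so δu/u = 0.0902.
Q is then a monomial in u, z, x:
δQ/Q = √((δu/u)² + (-1·δz/z)² + (½·δx/x)²) = √(0.00813 + 0.00312 + 0.000914) = 0.110
Q = 2770, so δQ = 0.110 × 2770 = 306.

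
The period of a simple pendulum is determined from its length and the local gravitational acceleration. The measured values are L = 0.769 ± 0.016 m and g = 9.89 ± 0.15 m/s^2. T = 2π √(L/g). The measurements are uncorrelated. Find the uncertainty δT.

For a monomial T ∝ L^(1/2), g^(-1/2), fractional errors add in quadrature:
  (½·δL/L)² = (0.5×0.0208)² = 0.000108;  (−½·δg/g)² = (-0.5×0.0152)² = 5.75e-05
δT/T = √(0.000166) = 0.0129
T = 1.75 s, so δT = 0.0129 × 1.75 = 0.0226 s.

0.0226 s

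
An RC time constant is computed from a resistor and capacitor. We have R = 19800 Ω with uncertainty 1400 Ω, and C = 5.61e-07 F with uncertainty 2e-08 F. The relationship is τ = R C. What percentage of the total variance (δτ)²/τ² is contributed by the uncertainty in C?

(δτ/τ)² = (1·δR/R)² + (1·δC/C)²
  R term: (1×0.0707)² = 0.00500
  C term: (1×0.0357)² = 0.00127
Total = 0.00627. Share from C = 0.00127/0.00627 = 0.203.

20.3%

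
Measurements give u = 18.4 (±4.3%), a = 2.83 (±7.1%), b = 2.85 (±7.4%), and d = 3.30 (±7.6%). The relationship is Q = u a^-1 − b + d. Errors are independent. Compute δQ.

Let p = u·a^-1 = 6.50. δp/p = √((1·δu/u)² + (-1·δa/a)²) = √(0.00185 + 0.00504) = 0.0830, so δp = 0.540.
Q = p − b + d: δQ = √(δp² + δb² + δd²) = √(0.291 + 0.0445 + 0.0629) = 0.631

0.631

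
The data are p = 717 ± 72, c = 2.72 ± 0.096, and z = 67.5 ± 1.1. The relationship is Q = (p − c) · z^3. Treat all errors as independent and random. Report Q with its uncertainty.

(2.20 ± 0.246) × 10^8

Let u = p − c = 714. δu = √(δp² + δc²) = √(5180 + 0.00922) = 72.0, so δu/u = 0.101.
Q is then a monomial in u, z:
δQ/Q = √((δu/u)² + (3·δz/z)²) = √(0.0102 + 0.00239) = 0.112
Q = 2.2e+08, so δQ = 0.112 × 2.2e+08 = 2.46e+07.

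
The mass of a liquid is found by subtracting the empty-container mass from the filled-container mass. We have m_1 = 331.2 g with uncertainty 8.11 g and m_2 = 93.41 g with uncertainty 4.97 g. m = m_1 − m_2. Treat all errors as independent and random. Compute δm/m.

Absolute uncertainties add in quadrature for a linear combination:
  (δm_1)² = 65.8;  (δm_2)² = 24.7
δm = √(90.5) = 9.51 g
m = 237.8 g, so δm/m = 9.51/237.8 = 0.0400.

0.0400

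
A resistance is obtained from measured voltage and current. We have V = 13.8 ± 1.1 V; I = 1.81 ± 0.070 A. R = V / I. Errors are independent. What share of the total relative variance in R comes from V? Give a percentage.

(δR/R)² = (1·δV/V)² + (-1·δI/I)²
  V term: (1×0.0797)² = 0.00635
  I term: (-1×0.0387)² = 0.00150
Total = 0.00785. Share from V = 0.00635/0.00785 = 0.809.

80.9%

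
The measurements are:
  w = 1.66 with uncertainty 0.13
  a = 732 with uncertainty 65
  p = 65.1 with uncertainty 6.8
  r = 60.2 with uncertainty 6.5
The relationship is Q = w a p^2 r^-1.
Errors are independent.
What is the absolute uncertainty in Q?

22500

For a monomial Q ∝ w, a, p^2, r^-1, fractional errors add in quadrature:
  (1·δw/w)² = (1×0.0783)² = 0.00613;  (1·δa/a)² = (1×0.0888)² = 0.00789;  (2·δp/p)² = (2×0.104)² = 0.0436;  (-1·δr/r)² = (-1×0.108)² = 0.0117
δQ/Q = √(0.0693) = 0.263
Q = 85500, so δQ = 0.263 × 85500 = 22500.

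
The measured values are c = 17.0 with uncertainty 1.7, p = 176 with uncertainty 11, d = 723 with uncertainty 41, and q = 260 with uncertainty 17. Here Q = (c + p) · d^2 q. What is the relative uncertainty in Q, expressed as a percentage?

Let u = c + p = 193. δu = √(δc² + δp²) = √(2.89 + 121) = 11.1, so δu/u = 0.0577.
Q is then a monomial in u, d, q:
δQ/Q = √((δu/u)² + (2·δd/d)² + (1·δq/q)²) = √(0.00333 + 0.0129 + 0.00428) = 0.143

14.3%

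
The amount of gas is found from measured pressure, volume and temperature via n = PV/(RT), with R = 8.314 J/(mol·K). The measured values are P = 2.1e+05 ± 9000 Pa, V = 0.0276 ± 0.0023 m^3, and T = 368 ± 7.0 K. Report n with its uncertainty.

1.89 ± 0.181 mol

n is a product of powers, so relative uncertainties combine in quadrature:
  (1·δP/P)² = (1×0.0429)² = 0.00184;  (1·δV/V)² = (1×0.0833)² = 0.00694;  (-1·δT/T)² = (-1×0.0190)² = 0.000362
δn/n = √(0.00914) = 0.0956
n = 1.89 mol, so δn = 0.0956 × 1.89 = 0.181 mol.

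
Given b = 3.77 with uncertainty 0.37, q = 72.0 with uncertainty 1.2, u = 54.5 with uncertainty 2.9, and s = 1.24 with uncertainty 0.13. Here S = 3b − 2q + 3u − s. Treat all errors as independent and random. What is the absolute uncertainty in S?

For a sum/difference, combine absolute errors in quadrature:
  (3·δb)² = 1.23;  (2·δq)² = 5.76;  (3·δu)² = 75.7;  (δs)² = 0.0169
δS = √(82.7) = 9.09

9.09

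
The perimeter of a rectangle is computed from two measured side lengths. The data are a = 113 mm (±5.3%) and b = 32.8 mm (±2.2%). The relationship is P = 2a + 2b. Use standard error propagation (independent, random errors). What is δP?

12.1 mm

For a sum/difference, combine absolute errors in quadrature:
  (2·δa)² = 143;  (2·δb)² = 2.08
δP = √(146) = 12.1 mm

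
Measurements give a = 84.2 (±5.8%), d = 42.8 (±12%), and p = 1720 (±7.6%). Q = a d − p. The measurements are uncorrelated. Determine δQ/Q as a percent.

Let w = a·d = 3600. δw/w = √((1·δa/a)² + (1·δd/d)²) = √(0.00336 + 0.0144) = 0.133, so δw = 480.
Q = w − p: δQ = √(δw² + δp²) = √(2.31e+05 + 17100) = 498
Q = 1880, so δQ/Q = 498/1880 = 0.264.

26.4%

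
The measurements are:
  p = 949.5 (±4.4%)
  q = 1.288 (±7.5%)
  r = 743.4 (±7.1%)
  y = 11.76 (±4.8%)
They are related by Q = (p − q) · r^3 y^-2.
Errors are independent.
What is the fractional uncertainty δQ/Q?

0.238

Let u = p − q = 948.2. δu = √(δp² + δq²) = √(1750 + 0.00933) = 41.8, so δu/u = 0.0441.
Q is then a monomial in u, r, y:
δQ/Q = √((δu/u)² + (3·δr/r)² + (-2·δy/y)²) = √(0.00194 + 0.0454 + 0.00922) = 0.238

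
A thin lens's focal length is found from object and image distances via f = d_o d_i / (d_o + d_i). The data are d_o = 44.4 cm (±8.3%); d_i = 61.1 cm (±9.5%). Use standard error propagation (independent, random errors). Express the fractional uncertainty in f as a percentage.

6.25%

∂f/∂d_o = (d_i/(d_o+d_i))² = 0.335;  ∂f/∂d_i = (d_o/(d_o+d_i))² = 0.177
δf = √((∂f/∂d_o · δd_o)² + (∂f/∂d_i · δd_i)²) = √(1.53 + 1.06) = 1.61 cm
f = 25.7 cm, so δf/f = 1.61/25.7 = 0.0625.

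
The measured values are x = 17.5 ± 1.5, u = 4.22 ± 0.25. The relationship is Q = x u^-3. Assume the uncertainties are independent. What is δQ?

0.0459

Since Q is a product/quotient, work with relative uncertainties:
  (1·δx/x)² = (1×0.0857)² = 0.00735;  (-3·δu/u)² = (-3×0.0592)² = 0.0316
δQ/Q = √(0.0389) = 0.197
Q = 0.233, so δQ = 0.197 × 0.233 = 0.0459.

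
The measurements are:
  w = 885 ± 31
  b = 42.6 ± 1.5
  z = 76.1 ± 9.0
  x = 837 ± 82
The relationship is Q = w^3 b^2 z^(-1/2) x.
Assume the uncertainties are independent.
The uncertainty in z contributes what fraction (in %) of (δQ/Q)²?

(δQ/Q)² = (3·δw/w)² + (2·δb/b)² + (−½·δz/z)² + (1·δx/x)²
  w term: (3×0.0350)² = 0.0110
  b term: (2×0.0352)² = 0.00496
  z term: (-0.5×0.118)² = 0.00350
  x term: (1×0.0980)² = 0.00960
Total = 0.0291. Share from z = 0.00350/0.0291 = 0.120.

12.0%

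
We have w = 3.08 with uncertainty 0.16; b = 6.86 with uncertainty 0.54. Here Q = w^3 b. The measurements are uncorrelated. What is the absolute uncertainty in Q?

Products/powers → add relative errors in quadrature, weighted by exponent:
  (3·δw/w)² = (3×0.0519)² = 0.0243;  (1·δb/b)² = (1×0.0787)² = 0.00620
δQ/Q = √(0.0305) = 0.175
Q = 200, so δQ = 0.175 × 200 = 35.0.

35.0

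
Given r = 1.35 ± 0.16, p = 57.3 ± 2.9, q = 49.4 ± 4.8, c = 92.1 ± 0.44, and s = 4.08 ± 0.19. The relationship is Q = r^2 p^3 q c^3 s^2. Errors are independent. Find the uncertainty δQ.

6.88e+13

Products/powers → add relative errors in quadrature, weighted by exponent:
  (2·δr/r)² = (2×0.119)² = 0.0562;  (3·δp/p)² = (3×0.0506)² = 0.0231;  (1·δq/q)² = (1×0.0972)² = 0.00944;  (3·δc/c)² = (3×0.00478)² = 0.000205;  (2·δs/s)² = (2×0.0466)² = 0.00867
δQ/Q = √(0.0976) = 0.312
Q = 2.2e+14, so δQ = 0.312 × 2.2e+14 = 6.88e+13.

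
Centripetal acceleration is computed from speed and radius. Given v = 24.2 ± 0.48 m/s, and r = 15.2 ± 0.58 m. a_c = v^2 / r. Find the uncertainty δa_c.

Since a_c is a product/quotient, work with relative uncertainties:
  (2·δv/v)² = (2×0.0198)² = 0.00157;  (-1·δr/r)² = (-1×0.0382)² = 0.00146
δa_c/a_c = √(0.00303) = 0.0550
a_c = 38.5 m/s^2, so δa_c = 0.0550 × 38.5 = 2.12 m/s^2.

2.12 m/s^2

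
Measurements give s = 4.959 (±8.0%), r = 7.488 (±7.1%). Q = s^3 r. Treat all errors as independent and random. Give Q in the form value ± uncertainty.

Each factor contributes (exponent × relative error)² to (δQ/Q)²:
  (3·δs/s)² = (3×0.0800)² = 0.0576;  (1·δr/r)² = (1×0.0710)² = 0.00504
δQ/Q = √(0.0626) = 0.250
Q = 913.2, so δQ = 0.250 × 913.2 = 229.

913.2 ± 229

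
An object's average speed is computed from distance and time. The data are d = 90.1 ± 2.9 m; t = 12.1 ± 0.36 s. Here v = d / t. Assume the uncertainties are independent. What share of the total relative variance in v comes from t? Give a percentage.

(δv/v)² = (1·δd/d)² + (-1·δt/t)²
  d term: (1×0.0322)² = 0.00104
  t term: (-1×0.0298)² = 0.000885
Total = 0.00192. Share from t = 0.000885/0.00192 = 0.461.

46.1%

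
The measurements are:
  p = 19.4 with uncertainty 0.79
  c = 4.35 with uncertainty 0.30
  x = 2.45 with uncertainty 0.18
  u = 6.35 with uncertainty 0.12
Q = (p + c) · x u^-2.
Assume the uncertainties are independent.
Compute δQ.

Let w = p + c = 23.8. δw = √(δp² + δc²) = √(0.624 + 0.0900) = 0.845, so δw/w = 0.0356.
Q is then a monomial in w, x, u:
δQ/Q = √((δw/w)² + (1·δx/x)² + (-2·δu/u)²) = √(0.00127 + 0.00540 + 0.00143) = 0.0900
Q = 1.44, so δQ = 0.0900 × 1.44 = 0.130.

0.130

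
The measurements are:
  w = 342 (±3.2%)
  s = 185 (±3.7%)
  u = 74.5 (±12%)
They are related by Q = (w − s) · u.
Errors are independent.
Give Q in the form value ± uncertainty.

Let h = w − s = 157. δh = √(δw² + δs²) = √(120 + 46.9) = 12.9, so δh/h = 0.0822.
Q is then a monomial in h, u:
δQ/Q = √((δh/h)² + (1·δu/u)²) = √(0.00676 + 0.0144) = 0.145
Q = 11700, so δQ = 0.145 × 11700 = 1700.

11700 ± 1700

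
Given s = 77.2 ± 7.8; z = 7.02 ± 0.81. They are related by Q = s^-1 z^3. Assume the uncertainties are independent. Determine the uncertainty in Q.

For a monomial Q ∝ s^-1, z^3, fractional errors add in quadrature:
  (-1·δs/s)² = (-1×0.101)² = 0.0102;  (3·δz/z)² = (3×0.115)² = 0.120
δQ/Q = √(0.130) = 0.361
Q = 4.48, so δQ = 0.361 × 4.48 = 1.62.

1.62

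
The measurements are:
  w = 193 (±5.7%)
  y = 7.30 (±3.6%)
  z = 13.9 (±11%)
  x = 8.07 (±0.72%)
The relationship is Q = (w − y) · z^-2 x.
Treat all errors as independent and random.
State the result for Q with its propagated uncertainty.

7.76 ± 1.77

Let u = w − y = 186. δu = √(δw² + δy²) = √(121 + 0.0691) = 11.0, so δu/u = 0.0593.
Q is then a monomial in u, z, x:
δQ/Q = √((δu/u)² + (-2·δz/z)² + (1·δx/x)²) = √(0.00351 + 0.0484 + 5.18e-05) = 0.228
Q = 7.76, so δQ = 0.228 × 7.76 = 1.77.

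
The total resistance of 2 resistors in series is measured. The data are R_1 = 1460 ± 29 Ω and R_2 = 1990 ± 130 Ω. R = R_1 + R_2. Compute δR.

133 Ω

Absolute uncertainties add in quadrature for a linear combination:
  (δR_1)² = 841;  (δR_2)² = 16900
δR = √(17700) = 133 Ω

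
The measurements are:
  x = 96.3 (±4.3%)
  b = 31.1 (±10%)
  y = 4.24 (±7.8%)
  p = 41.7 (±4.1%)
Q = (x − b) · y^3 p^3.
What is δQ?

9.95e+07

Let u = x − b = 65.2. δu = √(δx² + δb²) = √(17.1 + 9.67) = 5.18, so δu/u = 0.0794.
Q is then a monomial in u, y, p:
δQ/Q = √((δu/u)² + (3·δy/y)² + (3·δp/p)²) = √(0.00631 + 0.0548 + 0.0151) = 0.276
Q = 3.6e+08, so δQ = 0.276 × 3.6e+08 = 9.95e+07.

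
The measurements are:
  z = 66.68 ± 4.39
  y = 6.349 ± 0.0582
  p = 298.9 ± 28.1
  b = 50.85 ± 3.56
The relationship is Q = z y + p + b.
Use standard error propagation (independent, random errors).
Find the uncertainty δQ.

Let w = z·y = 423.4. δw/w = √((1·δz/z)² + (1·δy/y)²) = √(0.00433 + 8.4e-05) = 0.0665, so δw = 28.1.
Q = w + p + b: δQ = √(δw² + δp² + δb²) = √(792 + 790 + 12.7) = 39.9

39.9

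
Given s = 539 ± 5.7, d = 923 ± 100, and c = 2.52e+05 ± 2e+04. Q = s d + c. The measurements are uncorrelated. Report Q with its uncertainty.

(7.49 ± 0.577) × 10^5

Let p = s·d = 4.97e+05. δp/p = √((1·δs/s)² + (1·δd/d)²) = √(0.000112 + 0.0117) = 0.109, so δp = 54200.
Q = p + c: δQ = √(δp² + δc²) = √(2.93e+09 + 4e+08) = 57700
Q = 7.49e+05.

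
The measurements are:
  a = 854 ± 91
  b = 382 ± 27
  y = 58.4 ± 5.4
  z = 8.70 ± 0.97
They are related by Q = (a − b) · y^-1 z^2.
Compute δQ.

192

Let u = a − b = 472. δu = √(δa² + δb²) = √(8280 + 729) = 94.9, so δu/u = 0.201.
Q is then a monomial in u, y, z:
δQ/Q = √((δu/u)² + (-1·δy/y)² + (2·δz/z)²) = √(0.0404 + 0.00855 + 0.0497) = 0.314
Q = 612, so δQ = 0.314 × 612 = 192.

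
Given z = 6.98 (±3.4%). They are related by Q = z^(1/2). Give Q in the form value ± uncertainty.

Products/powers → add relative errors in quadrature, weighted by exponent:
  (½·δz/z)² = (0.5×0.0340)² = 0.000289
δQ/Q = √(0.000289) = 0.0170
Q = 2.64, so δQ = 0.0170 × 2.64 = 0.0449.

2.64 ± 0.0449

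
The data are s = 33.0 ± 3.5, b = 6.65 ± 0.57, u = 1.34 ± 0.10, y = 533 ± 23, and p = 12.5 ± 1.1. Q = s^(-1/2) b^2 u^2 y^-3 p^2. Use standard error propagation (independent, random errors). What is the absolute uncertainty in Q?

4.56e-06

Q is a product of powers, so relative uncertainties combine in quadrature:
  (−½·δs/s)² = (-0.5×0.106)² = 0.00281;  (2·δb/b)² = (2×0.0857)² = 0.0294;  (2·δu/u)² = (2×0.0746)² = 0.0223;  (-3·δy/y)² = (-3×0.0432)² = 0.0168;  (2·δp/p)² = (2×0.0880)² = 0.0310
δQ/Q = √(0.102) = 0.320
Q = 1.43e-05, so δQ = 0.320 × 1.43e-05 = 4.56e-06.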